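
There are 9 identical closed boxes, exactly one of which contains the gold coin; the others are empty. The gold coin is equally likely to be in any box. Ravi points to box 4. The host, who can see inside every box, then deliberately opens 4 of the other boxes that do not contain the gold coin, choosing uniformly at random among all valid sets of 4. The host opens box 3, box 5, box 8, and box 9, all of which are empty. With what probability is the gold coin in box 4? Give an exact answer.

Consider each possible location of the gold coin in turn.
If it is in any of boxes 1, 2, 6, and 7 (prior 1/9 each): the host has 35 equally likely choices, so probability 1/35; weight (1/9)·(1/35) = 1/315 each.
If it is in any of boxes 3, 5, 8, and 9 (prior 1/9 each): that box was opened and seen not to hold the prize — ruled out; weight (1/9)·0 = 0 each.
If it is in box 4 (prior 1/9): the host has 70 equally likely choices, so probability 1/70; weight (1/9)·(1/70) = 1/630.
The weights sum to 1/70.
So P(the gold coin in box 4 | the host opened box 3, box 5, box 8, and box 9) = (1/630) / (1/70) = 1/9.

1/9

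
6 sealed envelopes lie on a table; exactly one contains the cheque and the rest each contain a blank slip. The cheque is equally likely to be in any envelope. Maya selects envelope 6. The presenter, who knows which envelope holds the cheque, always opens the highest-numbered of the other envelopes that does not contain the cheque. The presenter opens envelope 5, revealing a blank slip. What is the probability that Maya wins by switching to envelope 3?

Apply Bayes' rule, conditioning on where the cheque actually is.
If it is in any of envelopes 1, 2, 3, 4, and 6 (prior 1/6 each): envelope 5 is the highest-numbered option available, probability 1; weight (1/6)·1 = 1/6 each.
If it is in envelope 5 (prior 1/6): the presenter opened envelope 5, so this case is ruled out; weight (1/6)·0 = 0.
The weights sum to 5/6.
So P(the cheque in envelope 3 | the presenter opened envelope 5) = (1/6) / (5/6) = 1/5.

1/5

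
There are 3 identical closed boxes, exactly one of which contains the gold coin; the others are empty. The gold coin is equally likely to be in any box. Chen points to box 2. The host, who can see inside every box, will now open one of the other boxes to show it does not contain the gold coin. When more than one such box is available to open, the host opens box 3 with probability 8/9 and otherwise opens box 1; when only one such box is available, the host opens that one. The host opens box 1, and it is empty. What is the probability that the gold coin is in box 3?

Apply Bayes' rule, conditioning on where the gold coin actually is.
If it is in box 1 (prior 1/3): the host opened box 1, so this case is ruled out; weight (1/3)·0 = 0.
If it is in box 2 (prior 1/3): box 3 is available but not opened, probability 1/9; weight (1/3)·(1/9) = 1/27.
If it is in box 3 (prior 1/3): only box 1 is available, probability 1; weight (1/3)·1 = 1/3.
The weights sum to 10/27.
So P(the gold coin in box 3 | the host opened box 1) = (1/3) / (10/27) = 9/10.

9/10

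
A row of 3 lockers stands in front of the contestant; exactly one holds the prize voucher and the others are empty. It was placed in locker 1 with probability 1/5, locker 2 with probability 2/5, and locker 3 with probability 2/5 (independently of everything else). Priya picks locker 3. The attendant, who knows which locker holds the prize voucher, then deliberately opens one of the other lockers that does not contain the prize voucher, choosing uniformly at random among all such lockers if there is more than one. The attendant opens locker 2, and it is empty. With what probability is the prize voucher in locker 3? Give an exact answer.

1/2

Consider each possible location of the prize voucher in turn.
If it is in locker 1 (prior 1/5): the attendant has no choice, probability 1; weight (1/5)·1 = 1/5.
If it is in locker 2 (prior 2/5): the attendant opened locker 2, so this case is ruled out; weight (2/5)·0 = 0.
If it is in locker 3 (prior 2/5): the attendant has 2 equally likely choices, so probability 1/2; weight (2/5)·(1/2) = 1/5.
The weights sum to 2/5.
So P(the prize voucher in locker 3 | the attendant opened locker 2) = (1/5) / (2/5) = 1/2.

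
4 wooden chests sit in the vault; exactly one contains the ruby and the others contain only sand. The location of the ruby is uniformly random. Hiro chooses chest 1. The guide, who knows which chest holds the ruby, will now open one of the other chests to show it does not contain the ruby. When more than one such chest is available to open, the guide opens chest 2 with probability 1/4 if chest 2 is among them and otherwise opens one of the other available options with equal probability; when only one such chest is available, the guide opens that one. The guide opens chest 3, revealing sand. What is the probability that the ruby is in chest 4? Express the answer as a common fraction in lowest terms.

Apply Bayes' rule, conditioning on where the ruby actually is.
If it is in chest 1 (prior 1/4): chest 2 is available but not opened; chest 3 gets probability (1 − 1/4)/2 = 3/8; weight (1/4)·(3/8) = 3/32.
If it is in chest 2 (prior 1/4): chest 2 holds the prize so is unavailable; the guide chooses uniformly among the 2 others, probability 1/2; weight (1/4)·(1/2) = 1/8.
If it is in chest 3 (prior 1/4): the guide opened chest 3, so this case is ruled out; weight (1/4)·0 = 0.
If it is in chest 4 (prior 1/4): chest 2 is available but not opened, probability 3/4; weight (1/4)·(3/4) = 3/16.
The weights sum to 13/32.
So P(the ruby in chest 4 | the guide opened chest 3) = (3/16) / (13/32) = 6/13.

6/13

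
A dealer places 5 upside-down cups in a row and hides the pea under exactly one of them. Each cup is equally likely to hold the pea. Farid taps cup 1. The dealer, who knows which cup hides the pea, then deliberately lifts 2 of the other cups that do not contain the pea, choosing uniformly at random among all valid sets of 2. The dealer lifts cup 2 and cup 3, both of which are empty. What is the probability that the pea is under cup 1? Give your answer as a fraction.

Condition on the true location of the pea.
If it is under cup 1 (prior 1/5): the dealer has 6 equally likely choices, so probability 1/6; weight (1/5)·(1/6) = 1/30.
If it is under either of cups 2 and 3 (prior 1/5 each): that cup was opened and seen not to hold the prize — ruled out; weight (1/5)·0 = 0 each.
If it is under either of cups 4 and 5 (prior 1/5 each): the dealer has 3 equally likely choices, so probability 1/3; weight (1/5)·(1/3) = 1/15 each.
The weights sum to 1/6.
So P(the pea under cup 1 | the dealer opened cup 2 and cup 3) = (1/30) / (1/6) = 1/5.

1/5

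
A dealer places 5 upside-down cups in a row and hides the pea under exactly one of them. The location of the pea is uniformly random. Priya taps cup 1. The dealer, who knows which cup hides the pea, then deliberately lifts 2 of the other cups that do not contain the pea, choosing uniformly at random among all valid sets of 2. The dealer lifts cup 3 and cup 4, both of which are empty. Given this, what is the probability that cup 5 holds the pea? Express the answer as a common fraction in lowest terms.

2/5

Apply Bayes' rule, conditioning on where the pea actually is.
If it is under cup 1 (prior 1/5): the dealer has 6 equally likely choices, so probability 1/6; weight (1/5)·(1/6) = 1/30.
If it is under either of cups 2 and 5 (prior 1/5 each): the dealer has 3 equally likely choices, so probability 1/3; weight (1/5)·(1/3) = 1/15 each.
If it is under either of cups 3 and 4 (prior 1/5 each): that cup was opened and seen not to hold the prize — ruled out; weight (1/5)·0 = 0 each.
The weights sum to 1/6.
So P(the pea under cup 5 | the dealer opened cup 3 and cup 4) = (1/15) / (1/6) = 2/5.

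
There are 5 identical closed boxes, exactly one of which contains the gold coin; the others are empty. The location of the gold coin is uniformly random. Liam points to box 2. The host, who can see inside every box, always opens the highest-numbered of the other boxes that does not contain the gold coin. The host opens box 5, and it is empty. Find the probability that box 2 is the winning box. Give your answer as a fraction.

1/4

Consider each possible location of the gold coin in turn.
If it is in any of boxes 1, 2, 3, and 4 (prior 1/5 each): box 5 is the highest-numbered option available, probability 1; weight (1/5)·1 = 1/5 each.
If it is in box 5 (prior 1/5): the host opened box 5, so this case is ruled out; weight (1/5)·0 = 0.
The weights sum to 4/5.
So P(the gold coin in box 2 | the host opened box 5) = (1/5) / (4/5) = 1/4.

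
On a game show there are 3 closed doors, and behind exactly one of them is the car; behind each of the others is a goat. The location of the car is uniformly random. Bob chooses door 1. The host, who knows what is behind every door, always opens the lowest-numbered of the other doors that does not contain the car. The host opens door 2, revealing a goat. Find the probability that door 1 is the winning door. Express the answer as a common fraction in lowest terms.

1/2

Consider each possible location of the car in turn.
If it is behind either of doors 1 and 3 (prior 1/3 each): door 2 is the lowest-numbered option available, probability 1; weight (1/3)·1 = 1/3 each.
If it is behind door 2 (prior 1/3): the host opened door 2, so this case is ruled out; weight (1/3)·0 = 0.
The weights sum to 2/3.
So P(the car behind door 1 | the host opened door 2) = (1/3) / (2/3) = 1/2.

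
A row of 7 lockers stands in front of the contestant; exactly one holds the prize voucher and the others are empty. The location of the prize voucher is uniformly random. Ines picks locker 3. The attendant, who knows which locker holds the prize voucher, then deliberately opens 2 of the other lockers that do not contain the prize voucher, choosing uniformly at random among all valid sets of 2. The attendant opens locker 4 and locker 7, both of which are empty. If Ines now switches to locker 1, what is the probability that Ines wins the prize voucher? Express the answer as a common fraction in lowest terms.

Condition on the true location of the prize voucher.
If it is in any of lockers 1, 2, 5, and 6 (prior 1/7 each): the attendant has 10 equally likely choices, so probability 1/10; weight (1/7)·(1/10) = 1/70 each.
If it is in locker 3 (prior 1/7): the attendant has 15 equally likely choices, so probability 1/15; weight (1/7)·(1/15) = 1/105.
If it is in either of lockers 4 and 7 (prior 1/7 each): that locker was opened and seen not to hold the prize — ruled out; weight (1/7)·0 = 0 each.
The weights sum to 1/15.
So P(the prize voucher in locker 1 | the attendant opened locker 4 and locker 7) = (1/70) / (1/15) = 3/14.

3/14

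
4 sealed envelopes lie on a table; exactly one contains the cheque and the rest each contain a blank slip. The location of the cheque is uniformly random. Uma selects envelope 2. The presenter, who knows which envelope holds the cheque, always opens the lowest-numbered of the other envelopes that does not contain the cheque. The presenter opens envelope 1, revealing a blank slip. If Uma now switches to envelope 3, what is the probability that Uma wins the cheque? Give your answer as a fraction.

1/3

Condition on the true location of the cheque.
If it is in envelope 1 (prior 1/4): the presenter opened envelope 1, so this case is ruled out; weight (1/4)·0 = 0.
If it is in any of envelopes 2, 3, and 4 (prior 1/4 each): envelope 1 is the lowest-numbered option available, probability 1; weight (1/4)·1 = 1/4 each.
The weights sum to 3/4.
So P(the cheque in envelope 3 | the presenter opened envelope 1) = (1/4) / (3/4) = 1/3.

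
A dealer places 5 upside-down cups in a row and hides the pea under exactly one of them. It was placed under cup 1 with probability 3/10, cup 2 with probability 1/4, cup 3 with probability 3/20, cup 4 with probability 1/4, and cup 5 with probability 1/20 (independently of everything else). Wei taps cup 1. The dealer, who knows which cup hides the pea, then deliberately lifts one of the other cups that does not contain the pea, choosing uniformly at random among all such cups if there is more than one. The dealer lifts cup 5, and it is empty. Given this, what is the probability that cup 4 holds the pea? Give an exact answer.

Consider each possible location of the pea in turn.
If it is under cup 1 (prior 3/10): the dealer has 4 equally likely choices, so probability 1/4; weight (3/10)·(1/4) = 3/40.
If it is under either of cups 2 and 4 (prior 1/4 each): the dealer has 3 equally likely choices, so probability 1/3; weight (1/4)·(1/3) = 1/12 each.
If it is under cup 3 (prior 3/20): the dealer has 3 equally likely choices, so probability 1/3; weight (3/20)·(1/3) = 1/20.
If it is under cup 5 (prior 1/20): the dealer opened cup 5, so this case is ruled out; weight (1/20)·0 = 0.
The weights sum to 7/24.
So P(the pea under cup 4 | the dealer opened cup 5) = (1/12) / (7/24) = 2/7.

2/7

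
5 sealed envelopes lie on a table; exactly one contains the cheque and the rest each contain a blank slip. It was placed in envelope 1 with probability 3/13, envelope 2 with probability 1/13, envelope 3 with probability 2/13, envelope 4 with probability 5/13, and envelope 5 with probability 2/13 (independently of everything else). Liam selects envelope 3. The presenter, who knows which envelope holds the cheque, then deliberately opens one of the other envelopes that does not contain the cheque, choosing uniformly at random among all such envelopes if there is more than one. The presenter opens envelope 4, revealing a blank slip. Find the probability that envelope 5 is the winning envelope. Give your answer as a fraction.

4/15

Apply Bayes' rule, conditioning on where the cheque actually is.
If it is in envelope 1 (prior 3/13): the presenter has 3 equally likely choices, so probability 1/3; weight (3/13)·(1/3) = 1/13.
If it is in envelope 2 (prior 1/13): the presenter has 3 equally likely choices, so probability 1/3; weight (1/13)·(1/3) = 1/39.
If it is in envelope 3 (prior 2/13): the presenter has 4 equally likely choices, so probability 1/4; weight (2/13)·(1/4) = 1/26.
If it is in envelope 4 (prior 5/13): the presenter opened envelope 4, so this case is ruled out; weight (5/13)·0 = 0.
If it is in envelope 5 (prior 2/13): the presenter has 3 equally likely choices, so probability 1/3; weight (2/13)·(1/3) = 2/39.
The weights sum to 5/26.
So P(the cheque in envelope 5 | the presenter opened envelope 4) = (2/39) / (5/26) = 4/15.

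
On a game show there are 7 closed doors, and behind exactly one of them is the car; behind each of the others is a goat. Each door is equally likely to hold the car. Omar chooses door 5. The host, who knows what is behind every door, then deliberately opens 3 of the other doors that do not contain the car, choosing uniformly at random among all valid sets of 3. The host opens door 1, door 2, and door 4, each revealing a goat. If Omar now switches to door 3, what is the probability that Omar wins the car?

Consider each possible location of the car in turn.
If it is behind any of doors 1, 2, and 4 (prior 1/7 each): that door was opened and seen not to hold the prize — ruled out; weight (1/7)·0 = 0 each.
If it is behind any of doors 3, 6, and 7 (prior 1/7 each): the host has 10 equally likely choices, so probability 1/10; weight (1/7)·(1/10) = 1/70 each.
If it is behind door 5 (prior 1/7): the host has 20 equally likely choices, so probability 1/20; weight (1/7)·(1/20) = 1/140.
The weights sum to 1/20.
So P(the car behind door 3 | the host opened door 1, door 2, and door 4) = (1/70) / (1/20) = 2/7.

2/7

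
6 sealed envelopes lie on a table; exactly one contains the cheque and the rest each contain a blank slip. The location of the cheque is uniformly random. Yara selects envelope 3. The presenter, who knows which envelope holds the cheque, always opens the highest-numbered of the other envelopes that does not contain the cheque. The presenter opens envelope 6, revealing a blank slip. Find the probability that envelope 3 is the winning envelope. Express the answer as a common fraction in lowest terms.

Consider each possible location of the cheque in turn.
If it is in any of envelopes 1, 2, 3, 4, and 5 (prior 1/6 each): envelope 6 is the highest-numbered option available, probability 1; weight (1/6)·1 = 1/6 each.
If it is in envelope 6 (prior 1/6): the presenter opened envelope 6, so this case is ruled out; weight (1/6)·0 = 0.
The weights sum to 5/6.
So P(the cheque in envelope 3 | the presenter opened envelope 6) = (1/6) / (5/6) = 1/5.

1/5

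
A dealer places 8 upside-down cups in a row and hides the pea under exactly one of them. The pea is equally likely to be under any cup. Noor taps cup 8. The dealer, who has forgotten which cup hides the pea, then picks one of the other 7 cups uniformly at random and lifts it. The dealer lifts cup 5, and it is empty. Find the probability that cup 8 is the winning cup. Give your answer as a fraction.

1/7

Because the dealer chose which cup to lift without knowing where the pea is, the choice is independent of the prize location. Learning that cup 5 does not hold the pea simply rules out that one location and leaves the remaining 7 cups still equally likely by symmetry.
So P(the pea under cup 8) = 1/7.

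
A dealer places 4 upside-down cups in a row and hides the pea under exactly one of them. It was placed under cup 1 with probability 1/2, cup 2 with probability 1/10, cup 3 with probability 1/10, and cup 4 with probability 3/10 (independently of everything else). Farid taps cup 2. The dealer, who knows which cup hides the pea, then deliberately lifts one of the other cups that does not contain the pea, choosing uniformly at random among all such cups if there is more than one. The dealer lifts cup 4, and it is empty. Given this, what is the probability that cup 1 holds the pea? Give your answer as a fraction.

Condition on the true location of the pea.
If it is under cup 1 (prior 1/2): the dealer has 2 equally likely choices, so probability 1/2; weight (1/2)·(1/2) = 1/4.
If it is under cup 2 (prior 1/10): the dealer has 3 equally likely choices, so probability 1/3; weight (1/10)·(1/3) = 1/30.
If it is under cup 3 (prior 1/10): the dealer has 2 equally likely choices, so probability 1/2; weight (1/10)·(1/2) = 1/20.
If it is under cup 4 (prior 3/10): the dealer opened cup 4, so this case is ruled out; weight (3/10)·0 = 0.
The weights sum to 1/3.
So P(the pea under cup 1 | the dealer opened cup 4) = (1/4) / (1/3) = 3/4.

3/4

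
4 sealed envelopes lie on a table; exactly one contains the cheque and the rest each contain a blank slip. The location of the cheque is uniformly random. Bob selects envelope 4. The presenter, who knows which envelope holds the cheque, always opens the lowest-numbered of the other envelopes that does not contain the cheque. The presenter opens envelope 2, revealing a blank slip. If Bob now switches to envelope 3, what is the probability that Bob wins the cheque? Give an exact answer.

0

Consider each possible location of the cheque in turn.
If it is in envelope 1 (prior 1/4): envelope 2 is the lowest-numbered option available, probability 1; weight (1/4)·1 = 1/4.
If it is in envelope 2 (prior 1/4): the presenter opened envelope 2, so this case is ruled out; weight (1/4)·0 = 0.
If it is in either of envelopes 3 and 4 (prior 1/4 each): the presenter would have opened envelope 1 instead, probability 0; weight (1/4)·0 = 0 each.
The weights sum to 1/4.
So P(the cheque in envelope 3 | the presenter opened envelope 2) = 0 / (1/4) = 0.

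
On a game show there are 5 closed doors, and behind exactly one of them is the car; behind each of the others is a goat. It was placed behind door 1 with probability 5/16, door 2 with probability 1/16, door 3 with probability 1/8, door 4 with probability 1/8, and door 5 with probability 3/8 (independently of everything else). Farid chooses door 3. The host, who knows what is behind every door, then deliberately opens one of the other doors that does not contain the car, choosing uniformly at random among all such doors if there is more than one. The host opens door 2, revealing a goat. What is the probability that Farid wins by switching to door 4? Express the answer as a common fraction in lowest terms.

Consider each possible location of the car in turn.
If it is behind door 1 (prior 5/16): the host has 3 equally likely choices, so probability 1/3; weight (5/16)·(1/3) = 5/48.
If it is behind door 2 (prior 1/16): the host opened door 2, so this case is ruled out; weight (1/16)·0 = 0.
If it is behind door 3 (prior 1/8): the host has 4 equally likely choices, so probability 1/4; weight (1/8)·(1/4) = 1/32.
If it is behind door 4 (prior 1/8): the host has 3 equally likely choices, so probability 1/3; weight (1/8)·(1/3) = 1/24.
If it is behind door 5 (prior 3/8): the host has 3 equally likely choices, so probability 1/3; weight (3/8)·(1/3) = 1/8.
The weights sum to 29/96.
So P(the car behind door 4 | the host opened door 2) = (1/24) / (29/96) = 4/29.

4/29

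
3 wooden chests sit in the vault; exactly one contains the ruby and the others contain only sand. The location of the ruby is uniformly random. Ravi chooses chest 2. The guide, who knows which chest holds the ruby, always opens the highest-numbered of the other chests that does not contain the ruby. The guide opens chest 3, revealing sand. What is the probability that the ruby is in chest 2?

Consider each possible location of the ruby in turn.
If it is in either of chests 1 and 2 (prior 1/3 each): chest 3 is the highest-numbered option available, probability 1; weight (1/3)·1 = 1/3 each.
If it is in chest 3 (prior 1/3): the guide opened chest 3, so this case is ruled out; weight (1/3)·0 = 0.
The weights sum to 2/3.
So P(the ruby in chest 2 | the guide opened chest 3) = (1/3) / (2/3) = 1/2.

1/2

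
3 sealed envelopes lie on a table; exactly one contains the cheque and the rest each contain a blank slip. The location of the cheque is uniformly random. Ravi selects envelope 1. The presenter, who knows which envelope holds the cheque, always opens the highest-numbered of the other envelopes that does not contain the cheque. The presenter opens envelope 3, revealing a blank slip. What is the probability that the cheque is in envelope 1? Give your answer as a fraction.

1/2

Consider each possible location of the cheque in turn.
If it is in either of envelopes 1 and 2 (prior 1/3 each): envelope 3 is the highest-numbered option available, probability 1; weight (1/3)·1 = 1/3 each.
If it is in envelope 3 (prior 1/3): the presenter opened envelope 3, so this case is ruled out; weight (1/3)·0 = 0.
The weights sum to 2/3.
So P(the cheque in envelope 1 | the presenter opened envelope 3) = (1/3) / (2/3) = 1/2.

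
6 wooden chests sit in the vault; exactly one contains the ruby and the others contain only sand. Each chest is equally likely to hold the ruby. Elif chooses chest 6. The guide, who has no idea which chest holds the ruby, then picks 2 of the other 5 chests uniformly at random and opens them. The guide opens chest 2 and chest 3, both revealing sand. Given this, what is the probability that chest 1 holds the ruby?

1/4

Consider each possible location of the ruby in turn.
If it is in any of chests 1, 4, 5, and 6 (prior 1/6 each): the guide picks exactly this set with probability 1/10 regardless, and none is the prize; weight (1/6)·(1/10) = 1/60 each.
If it is in either of chests 2 and 3 (prior 1/6 each): that chest was opened and seen not to hold the prize — ruled out; weight (1/6)·0 = 0 each.
The weights sum to 1/15.
So P(the ruby in chest 1 | the guide opened chest 2 and chest 3) = (1/60) / (1/15) = 1/4.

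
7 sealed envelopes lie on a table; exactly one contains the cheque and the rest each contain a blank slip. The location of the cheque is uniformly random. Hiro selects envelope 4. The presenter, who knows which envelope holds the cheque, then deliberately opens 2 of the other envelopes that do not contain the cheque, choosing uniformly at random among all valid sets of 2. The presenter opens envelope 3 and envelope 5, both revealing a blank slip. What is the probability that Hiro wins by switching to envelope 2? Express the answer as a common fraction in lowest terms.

Apply Bayes' rule, conditioning on where the cheque actually is.
If it is in any of envelopes 1, 2, 6, and 7 (prior 1/7 each): the presenter has 10 equally likely choices, so probability 1/10; weight (1/7)·(1/10) = 1/70 each.
If it is in either of envelopes 3 and 5 (prior 1/7 each): that envelope was opened and seen not to hold the prize — ruled out; weight (1/7)·0 = 0 each.
If it is in envelope 4 (prior 1/7): the presenter has 15 equally likely choices, so probability 1/15; weight (1/7)·(1/15) = 1/105.
The weights sum to 1/15.
So P(the cheque in envelope 2 | the presenter opened envelope 3 and envelope 5) = (1/70) / (1/15) = 3/14.

3/14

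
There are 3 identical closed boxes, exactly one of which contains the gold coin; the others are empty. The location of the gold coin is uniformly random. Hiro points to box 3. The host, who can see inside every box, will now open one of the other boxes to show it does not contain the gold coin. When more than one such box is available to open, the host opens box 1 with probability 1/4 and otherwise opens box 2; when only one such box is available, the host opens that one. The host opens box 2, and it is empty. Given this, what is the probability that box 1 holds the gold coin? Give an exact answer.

4/7

Consider each possible location of the gold coin in turn.
If it is in box 1 (prior 1/3): only box 2 is available, probability 1; weight (1/3)·1 = 1/3.
If it is in box 2 (prior 1/3): the host opened box 2, so this case is ruled out; weight (1/3)·0 = 0.
If it is in box 3 (prior 1/3): box 1 is available but not opened, probability 3/4; weight (1/3)·(3/4) = 1/4.
The weights sum to 7/12.
So P(the gold coin in box 1 | the host opened box 2) = (1/3) / (7/12) = 4/7.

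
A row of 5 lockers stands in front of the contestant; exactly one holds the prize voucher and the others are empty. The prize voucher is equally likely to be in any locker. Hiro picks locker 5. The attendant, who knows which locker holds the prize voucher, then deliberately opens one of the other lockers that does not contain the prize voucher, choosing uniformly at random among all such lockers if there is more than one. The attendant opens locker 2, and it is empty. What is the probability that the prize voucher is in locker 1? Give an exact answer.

Consider each possible location of the prize voucher in turn.
If it is in any of lockers 1, 3, and 4 (prior 1/5 each): the attendant has 3 equally likely choices, so probability 1/3; weight (1/5)·(1/3) = 1/15 each.
If it is in locker 2 (prior 1/5): the attendant opened locker 2, so this case is ruled out; weight (1/5)·0 = 0.
If it is in locker 5 (prior 1/5): the attendant has 4 equally likely choices, so probability 1/4; weight (1/5)·(1/4) = 1/20.
The weights sum to 1/4.
So P(the prize voucher in locker 1 | the attendant opened locker 2) = (1/15) / (1/4) = 4/15.

4/15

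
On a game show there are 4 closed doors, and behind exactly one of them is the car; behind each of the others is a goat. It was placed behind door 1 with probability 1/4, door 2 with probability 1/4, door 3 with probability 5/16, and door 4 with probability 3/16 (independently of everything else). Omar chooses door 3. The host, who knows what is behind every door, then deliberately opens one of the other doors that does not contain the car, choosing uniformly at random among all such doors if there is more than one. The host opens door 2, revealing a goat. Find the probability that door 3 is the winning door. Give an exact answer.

10/31

Condition on the true location of the car.
If it is behind door 1 (prior 1/4): the host has 2 equally likely choices, so probability 1/2; weight (1/4)·(1/2) = 1/8.
If it is behind door 2 (prior 1/4): the host opened door 2, so this case is ruled out; weight (1/4)·0 = 0.
If it is behind door 3 (prior 5/16): the host has 3 equally likely choices, so probability 1/3; weight (5/16)·(1/3) = 5/48.
If it is behind door 4 (prior 3/16): the host has 2 equally likely choices, so probability 1/2; weight (3/16)·(1/2) = 3/32.
The weights sum to 31/96.
So P(the car behind door 3 | the host opened door 2) = (5/48) / (31/96) = 10/31.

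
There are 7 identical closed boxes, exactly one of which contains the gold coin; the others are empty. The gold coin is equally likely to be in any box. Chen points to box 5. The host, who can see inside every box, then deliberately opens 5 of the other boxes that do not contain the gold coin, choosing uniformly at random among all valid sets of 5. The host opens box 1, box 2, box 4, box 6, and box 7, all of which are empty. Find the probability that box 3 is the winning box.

6/7

Apply Bayes' rule, conditioning on where the gold coin actually is.
If it is in any of boxes 1, 2, 4, 6, and 7 (prior 1/7 each): that box was opened and seen not to hold the prize — ruled out; weight (1/7)·0 = 0 each.
If it is in box 3 (prior 1/7): the host has no choice, probability 1; weight (1/7)·1 = 1/7.
If it is in box 5 (prior 1/7): the host has 6 equally likely choices, so probability 1/6; weight (1/7)·(1/6) = 1/42.
The weights sum to 1/6.
So P(the gold coin in box 3 | the host opened box 1, box 2, box 4, box 6, and box 7) = (1/7) / (1/6) = 6/7.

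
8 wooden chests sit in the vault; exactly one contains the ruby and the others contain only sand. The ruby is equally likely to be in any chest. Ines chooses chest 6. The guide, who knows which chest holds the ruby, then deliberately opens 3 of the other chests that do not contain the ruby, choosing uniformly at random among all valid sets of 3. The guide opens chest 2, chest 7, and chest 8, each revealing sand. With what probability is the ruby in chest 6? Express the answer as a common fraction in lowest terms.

1/8

Apply Bayes' rule, conditioning on where the ruby actually is.
If it is in any of chests 1, 3, 4, and 5 (prior 1/8 each): the guide has 20 equally likely choices, so probability 1/20; weight (1/8)·(1/20) = 1/160 each.
If it is in any of chests 2, 7, and 8 (prior 1/8 each): that chest was opened and seen not to hold the prize — ruled out; weight (1/8)·0 = 0 each.
If it is in chest 6 (prior 1/8): the guide has 35 equally likely choices, so probability 1/35; weight (1/8)·(1/35) = 1/280.
The weights sum to 1/35.
So P(the ruby in chest 6 | the guide opened chest 2, chest 7, and chest 8) = (1/280) / (1/35) = 1/8.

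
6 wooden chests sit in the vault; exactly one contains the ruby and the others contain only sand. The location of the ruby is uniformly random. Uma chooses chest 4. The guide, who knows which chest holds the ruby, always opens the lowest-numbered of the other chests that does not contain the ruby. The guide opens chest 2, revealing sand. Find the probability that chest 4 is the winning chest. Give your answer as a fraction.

Apply Bayes' rule, conditioning on where the ruby actually is.
If it is in chest 1 (prior 1/6): chest 2 is the lowest-numbered option available, probability 1; weight (1/6)·1 = 1/6.
If it is in chest 2 (prior 1/6): the guide opened chest 2, so this case is ruled out; weight (1/6)·0 = 0.
If it is in any of chests 3, 4, 5, and 6 (prior 1/6 each): the guide would have opened chest 1 instead, probability 0; weight (1/6)·0 = 0 each.
The weights sum to 1/6.
So P(the ruby in chest 4 | the guide opened chest 2) = 0 / (1/6) = 0.

0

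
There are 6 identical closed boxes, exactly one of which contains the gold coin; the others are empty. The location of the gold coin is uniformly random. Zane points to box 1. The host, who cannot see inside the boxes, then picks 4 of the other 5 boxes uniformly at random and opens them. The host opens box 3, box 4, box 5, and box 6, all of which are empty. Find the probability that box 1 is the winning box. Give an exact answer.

1/2

Because the host chose which boxes to open without knowing where the gold coin is, the choice is independent of the prize location. Learning that none of the 4 opened boxes holds the gold coin simply rules out those 4 locations and leaves the remaining 2 boxes still equally likely by symmetry.
So P(the gold coin in box 1) = 1/2.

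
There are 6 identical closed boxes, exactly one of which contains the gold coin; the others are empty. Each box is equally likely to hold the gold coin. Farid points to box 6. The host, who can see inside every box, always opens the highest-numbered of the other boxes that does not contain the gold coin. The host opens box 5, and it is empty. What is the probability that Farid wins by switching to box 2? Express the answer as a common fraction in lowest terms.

Apply Bayes' rule, conditioning on where the gold coin actually is.
If it is in any of boxes 1, 2, 3, 4, and 6 (prior 1/6 each): box 5 is the highest-numbered option available, probability 1; weight (1/6)·1 = 1/6 each.
If it is in box 5 (prior 1/6): the host opened box 5, so this case is ruled out; weight (1/6)·0 = 0.
The weights sum to 5/6.
So P(the gold coin in box 2 | the host opened box 5) = (1/6) / (5/6) = 1/5.

1/5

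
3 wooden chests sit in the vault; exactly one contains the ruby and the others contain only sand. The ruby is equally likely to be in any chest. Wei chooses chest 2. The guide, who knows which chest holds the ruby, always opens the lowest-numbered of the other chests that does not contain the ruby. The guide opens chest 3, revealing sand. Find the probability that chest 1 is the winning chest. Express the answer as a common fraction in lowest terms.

1

Consider each possible location of the ruby in turn.
If it is in chest 1 (prior 1/3): chest 3 is the lowest-numbered option available, probability 1; weight (1/3)·1 = 1/3.
If it is in chest 2 (prior 1/3): the guide would have opened chest 1 instead, probability 0; weight (1/3)·0 = 0.
If it is in chest 3 (prior 1/3): the guide opened chest 3, so this case is ruled out; weight (1/3)·0 = 0.
The weights sum to 1/3.
So P(the ruby in chest 1 | the guide opened chest 3) = (1/3) / (1/3) = 1.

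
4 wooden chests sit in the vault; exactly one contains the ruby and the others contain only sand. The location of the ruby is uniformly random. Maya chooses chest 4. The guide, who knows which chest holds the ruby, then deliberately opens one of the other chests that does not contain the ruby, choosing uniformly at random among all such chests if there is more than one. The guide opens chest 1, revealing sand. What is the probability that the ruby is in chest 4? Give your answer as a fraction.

1/4

Apply Bayes' rule, conditioning on where the ruby actually is.
If it is in chest 1 (prior 1/4): the guide opened chest 1, so this case is ruled out; weight (1/4)·0 = 0.
If it is in either of chests 2 and 3 (prior 1/4 each): the guide has 2 equally likely choices, so probability 1/2; weight (1/4)·(1/2) = 1/8 each.
If it is in chest 4 (prior 1/4): the guide has 3 equally likely choices, so probability 1/3; weight (1/4)·(1/3) = 1/12.
The weights sum to 1/3.
So P(the ruby in chest 4 | the guide opened chest 1) = (1/12) / (1/3) = 1/4.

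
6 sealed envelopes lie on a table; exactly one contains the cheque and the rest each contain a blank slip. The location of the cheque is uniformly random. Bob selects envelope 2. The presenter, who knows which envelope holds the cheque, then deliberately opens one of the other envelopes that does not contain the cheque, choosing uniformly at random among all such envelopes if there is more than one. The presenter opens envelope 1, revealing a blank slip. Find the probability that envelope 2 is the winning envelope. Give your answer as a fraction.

Consider each possible location of the cheque in turn.
If it is in envelope 1 (prior 1/6): the presenter opened envelope 1, so this case is ruled out; weight (1/6)·0 = 0.
If it is in envelope 2 (prior 1/6): the presenter has 5 equally likely choices, so probability 1/5; weight (1/6)·(1/5) = 1/30.
If it is in any of envelopes 3, 4, 5, and 6 (prior 1/6 each): the presenter has 4 equally likely choices, so probability 1/4; weight (1/6)·(1/4) = 1/24 each.
The weights sum to 1/5.
So P(the cheque in envelope 2 | the presenter opened envelope 1) = (1/30) / (1/5) = 1/6.

1/6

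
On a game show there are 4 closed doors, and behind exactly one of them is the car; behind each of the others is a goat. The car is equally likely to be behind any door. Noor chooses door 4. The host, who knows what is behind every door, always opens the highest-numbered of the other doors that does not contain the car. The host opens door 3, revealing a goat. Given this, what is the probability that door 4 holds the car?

1/3

Condition on the true location of the car.
If it is behind any of doors 1, 2, and 4 (prior 1/4 each): door 3 is the highest-numbered option available, probability 1; weight (1/4)·1 = 1/4 each.
If it is behind door 3 (prior 1/4): the host opened door 3, so this case is ruled out; weight (1/4)·0 = 0.
The weights sum to 3/4.
So P(the car behind door 4 | the host opened door 3) = (1/4) / (3/4) = 1/3.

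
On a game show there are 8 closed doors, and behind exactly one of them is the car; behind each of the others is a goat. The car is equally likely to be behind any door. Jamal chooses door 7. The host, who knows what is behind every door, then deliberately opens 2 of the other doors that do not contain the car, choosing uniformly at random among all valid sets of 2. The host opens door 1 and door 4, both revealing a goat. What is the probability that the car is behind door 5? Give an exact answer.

7/40

Apply Bayes' rule, conditioning on where the car actually is.
If it is behind either of doors 1 and 4 (prior 1/8 each): that door was opened and seen not to hold the prize — ruled out; weight (1/8)·0 = 0 each.
If it is behind any of doors 2, 3, 5, 6, and 8 (prior 1/8 each): the host has 15 equally likely choices, so probability 1/15; weight (1/8)·(1/15) = 1/120 each.
If it is behind door 7 (prior 1/8): the host has 21 equally likely choices, so probability 1/21; weight (1/8)·(1/21) = 1/168.
The weights sum to 1/21.
So P(the car behind door 5 | the host opened door 1 and door 4) = (1/120) / (1/21) = 7/40.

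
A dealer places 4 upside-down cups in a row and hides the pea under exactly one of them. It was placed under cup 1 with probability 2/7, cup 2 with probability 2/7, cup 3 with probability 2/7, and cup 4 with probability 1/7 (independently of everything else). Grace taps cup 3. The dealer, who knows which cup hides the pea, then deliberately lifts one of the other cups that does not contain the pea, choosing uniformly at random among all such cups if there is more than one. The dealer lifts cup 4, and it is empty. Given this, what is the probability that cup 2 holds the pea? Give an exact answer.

3/8

Apply Bayes' rule, conditioning on where the pea actually is.
If it is under either of cups 1 and 2 (prior 2/7 each): the dealer has 2 equally likely choices, so probability 1/2; weight (2/7)·(1/2) = 1/7 each.
If it is under cup 3 (prior 2/7): the dealer has 3 equally likely choices, so probability 1/3; weight (2/7)·(1/3) = 2/21.
If it is under cup 4 (prior 1/7): the dealer opened cup 4, so this case is ruled out; weight (1/7)·0 = 0.
The weights sum to 8/21.
So P(the pea under cup 2 | the dealer opened cup 4) = (1/7) / (8/21) = 3/8.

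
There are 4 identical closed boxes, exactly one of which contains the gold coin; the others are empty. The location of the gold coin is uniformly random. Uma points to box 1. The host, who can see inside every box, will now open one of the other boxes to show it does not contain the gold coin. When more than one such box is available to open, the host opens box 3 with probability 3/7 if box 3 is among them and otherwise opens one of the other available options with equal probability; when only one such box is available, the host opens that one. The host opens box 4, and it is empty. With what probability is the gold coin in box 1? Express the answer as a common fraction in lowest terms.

4/19

Condition on the true location of the gold coin.
If it is in box 1 (prior 1/4): box 3 is available but not opened; box 4 gets probability (1 − 3/7)/2 = 2/7; weight (1/4)·(2/7) = 1/14.
If it is in box 2 (prior 1/4): box 3 is available but not opened, probability 4/7; weight (1/4)·(4/7) = 1/7.
If it is in box 3 (prior 1/4): box 3 holds the prize so is unavailable; the host chooses uniformly among the 2 others, probability 1/2; weight (1/4)·(1/2) = 1/8.
If it is in box 4 (prior 1/4): the host opened box 4, so this case is ruled out; weight (1/4)·0 = 0.
The weights sum to 19/56.
So P(the gold coin in box 1 | the host opened box 4) = (1/14) / (19/56) = 4/19.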